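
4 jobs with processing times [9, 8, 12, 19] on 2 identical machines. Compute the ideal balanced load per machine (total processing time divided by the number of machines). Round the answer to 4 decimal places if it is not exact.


Total processing time = 9 + 8 + 12 + 19 = 48
Number of machines = 2
Ideal balanced load = 48 / 2 = 24.0

24.0


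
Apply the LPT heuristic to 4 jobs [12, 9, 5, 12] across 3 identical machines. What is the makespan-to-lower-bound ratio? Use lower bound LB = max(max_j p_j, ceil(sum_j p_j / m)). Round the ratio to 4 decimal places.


LPT order: [12, 12, 9, 5]
Machine loads after assignment: [12, 12, 14]
LPT makespan = 14
Lower bound = max(max_job, ceil(total/3)) = max(12, 13) = 13
Ratio = 14 / 13 = 1.0769

1.0769


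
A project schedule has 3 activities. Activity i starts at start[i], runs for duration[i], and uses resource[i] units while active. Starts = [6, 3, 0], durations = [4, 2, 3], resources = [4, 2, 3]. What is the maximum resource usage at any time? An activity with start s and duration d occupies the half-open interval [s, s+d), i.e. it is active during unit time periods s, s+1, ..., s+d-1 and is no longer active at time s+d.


Each activity i is active on [start_i, start_i + duration_i).
Compute total resource usage per time slot:
  t=0: active resources = [3], total = 3
  t=1: active resources = [3], total = 3
  t=2: active resources = [3], total = 3
  t=3: active resources = [2], total = 2
  t=4: active resources = [2], total = 2
  t=5: active resources = [], total = 0
  t=6: active resources = [4], total = 4
  t=7: active resources = [4], total = 4
  t=8: active resources = [4], total = 4
  t=9: active resources = [4], total = 4
Peak resource demand = 4

4


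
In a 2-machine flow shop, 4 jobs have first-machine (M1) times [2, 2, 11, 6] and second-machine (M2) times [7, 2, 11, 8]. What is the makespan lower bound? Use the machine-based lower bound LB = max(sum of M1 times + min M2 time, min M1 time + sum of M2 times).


LB1 = sum(M1 times) + min(M2 times) = 21 + 2 = 23
LB2 = min(M1 times) + sum(M2 times) = 2 + 28 = 30
Lower bound = max(LB1, LB2) = max(23, 30) = 30

30


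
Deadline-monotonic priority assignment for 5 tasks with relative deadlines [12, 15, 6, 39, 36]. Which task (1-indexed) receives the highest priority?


Sort tasks by relative deadline (ascending):
  Task 3: deadline = 6
  Task 1: deadline = 12
  Task 2: deadline = 15
  Task 5: deadline = 36
  Task 4: deadline = 39
Priority order (highest first): [3, 1, 2, 5, 4]
Highest priority task = 3

3


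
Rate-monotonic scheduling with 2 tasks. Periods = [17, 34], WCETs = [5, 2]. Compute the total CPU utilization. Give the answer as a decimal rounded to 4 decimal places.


Compute individual utilizations (exact fractions):
  Task 1: C/T = 5/17 (approx. 0.2941)
  Task 2: C/T = 2/34 = 1/17 (approx. 0.0588)
Total utilization U = 5/17 + 1/17 = 6/17
Rounded to 4 decimal places: U = 0.3529
RM (Liu & Layland) bound for 2 tasks = 0.828427; compare with U = 6/17 (approx. 0.352941)
U <= bound, so schedulable by RM sufficient condition.

0.3529


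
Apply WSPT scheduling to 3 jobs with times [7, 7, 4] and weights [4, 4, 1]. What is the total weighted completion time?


Compute p/w ratios and sort ascending (WSPT): [(7, 4), (7, 4), (4, 1)]
Compute weighted completion times:
  Job (p=7,w=4): C=7, w*C=4*7=28
  Job (p=7,w=4): C=14, w*C=4*14=56
  Job (p=4,w=1): C=18, w*C=1*18=18
Total weighted completion time = 102

102


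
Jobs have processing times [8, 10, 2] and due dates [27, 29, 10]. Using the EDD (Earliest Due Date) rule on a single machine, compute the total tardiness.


Sort by due date (EDD order): [(2, 10), (8, 27), (10, 29)]
Compute completion times and tardiness:
  Job 1: p=2, d=10, C=2, tardiness=max(0,2-10)=0
  Job 2: p=8, d=27, C=10, tardiness=max(0,10-27)=0
  Job 3: p=10, d=29, C=20, tardiness=max(0,20-29)=0
Total tardiness = 0

0


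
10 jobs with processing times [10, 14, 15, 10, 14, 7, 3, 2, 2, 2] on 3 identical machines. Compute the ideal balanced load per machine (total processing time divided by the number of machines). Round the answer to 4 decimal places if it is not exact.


Total processing time = 10 + 14 + 15 + 10 + 14 + 7 + 3 + 2 + 2 + 2 = 79
Number of machines = 3
Ideal balanced load = 79 / 3 = 26.3333

26.3333


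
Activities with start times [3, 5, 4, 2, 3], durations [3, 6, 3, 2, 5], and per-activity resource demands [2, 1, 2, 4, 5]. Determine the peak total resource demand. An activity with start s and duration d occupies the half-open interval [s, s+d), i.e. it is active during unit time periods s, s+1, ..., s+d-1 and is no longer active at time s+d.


Each activity i is active on [start_i, start_i + duration_i).
Compute total resource usage per time slot:
  t=0: active resources = [], total = 0
  t=1: active resources = [], total = 0
  t=2: active resources = [4], total = 4
  t=3: active resources = [2, 4, 5], total = 11
  t=4: active resources = [2, 2, 5], total = 9
  t=5: active resources = [2, 1, 2, 5], total = 10
  t=6: active resources = [1, 2, 5], total = 8
  t=7: active resources = [1, 5], total = 6
  t=8: active resources = [1], total = 1
  t=9: active resources = [1], total = 1
  t=10: active resources = [1], total = 1
Peak resource demand = 11

11


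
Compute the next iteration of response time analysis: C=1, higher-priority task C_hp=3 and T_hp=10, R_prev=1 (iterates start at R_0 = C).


R_next = C + ceil(R_prev / T_hp) * C_hp
ceil(1 / 10) = ceil(0.1) = 1
Interference = 1 * 3 = 3
R_next = 1 + 3 = 4

4


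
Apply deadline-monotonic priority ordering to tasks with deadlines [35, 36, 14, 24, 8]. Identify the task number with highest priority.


Sort tasks by relative deadline (ascending):
  Task 5: deadline = 8
  Task 3: deadline = 14
  Task 4: deadline = 24
  Task 1: deadline = 35
  Task 2: deadline = 36
Priority order (highest first): [5, 3, 4, 1, 2]
Highest priority task = 5

5


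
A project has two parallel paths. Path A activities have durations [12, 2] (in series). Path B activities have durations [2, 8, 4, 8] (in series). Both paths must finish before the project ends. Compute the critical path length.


Path A total = 12 + 2 = 14
Path B total = 2 + 8 + 4 + 8 = 22
Critical path = longest path = max(14, 22) = 22

22


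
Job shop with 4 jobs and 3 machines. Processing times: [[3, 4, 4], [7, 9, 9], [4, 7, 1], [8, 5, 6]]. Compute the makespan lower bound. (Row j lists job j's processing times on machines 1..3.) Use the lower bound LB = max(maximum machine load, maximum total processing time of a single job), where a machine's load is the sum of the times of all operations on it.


Machine loads:
  Machine 1: 3 + 7 + 4 + 8 = 22
  Machine 2: 4 + 9 + 7 + 5 = 25
  Machine 3: 4 + 9 + 1 + 6 = 20
Max machine load = 25
Job totals:
  Job 1: 11
  Job 2: 25
  Job 3: 12
  Job 4: 19
Max job total = 25
Lower bound = max(25, 25) = 25

25


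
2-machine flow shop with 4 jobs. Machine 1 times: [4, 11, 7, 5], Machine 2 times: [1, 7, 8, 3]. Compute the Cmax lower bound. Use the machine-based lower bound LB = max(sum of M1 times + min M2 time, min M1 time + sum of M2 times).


LB1 = sum(M1 times) + min(M2 times) = 27 + 1 = 28
LB2 = min(M1 times) + sum(M2 times) = 4 + 19 = 23
Lower bound = max(LB1, LB2) = max(28, 23) = 28

28


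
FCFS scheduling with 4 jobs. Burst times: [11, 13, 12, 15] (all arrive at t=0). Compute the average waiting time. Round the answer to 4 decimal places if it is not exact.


FCFS order (as given): [11, 13, 12, 15]
Waiting times:
  Job 1: wait = 0
  Job 2: wait = 11
  Job 3: wait = 24
  Job 4: wait = 36
Sum of waiting times = 71
Average waiting time = 71/4 = 17.75

17.75


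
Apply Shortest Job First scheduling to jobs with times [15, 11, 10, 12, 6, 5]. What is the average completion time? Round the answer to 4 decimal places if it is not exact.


SJF order (ascending): [5, 6, 10, 11, 12, 15]
Completion times:
  Job 1: burst=5, C=5
  Job 2: burst=6, C=11
  Job 3: burst=10, C=21
  Job 4: burst=11, C=32
  Job 5: burst=12, C=44
  Job 6: burst=15, C=59
Average completion = 172/6 = 28.6667

28.6667


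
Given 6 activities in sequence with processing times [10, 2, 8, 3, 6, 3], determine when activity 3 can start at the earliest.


Activity 3 starts after activities 1 through 2 complete.
Predecessor durations: [10, 2]
ES = 10 + 2 = 12

12


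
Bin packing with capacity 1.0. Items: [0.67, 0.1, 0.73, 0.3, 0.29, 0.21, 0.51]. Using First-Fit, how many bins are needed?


Place items sequentially using First-Fit:
  Item 0.67 -> new Bin 1
  Item 0.1 -> Bin 1 (now 0.77)
  Item 0.73 -> new Bin 2
  Item 0.3 -> new Bin 3
  Item 0.29 -> Bin 3 (now 0.59)
  Item 0.21 -> Bin 1 (now 0.98)
  Item 0.51 -> new Bin 4
Total bins used = 4

4


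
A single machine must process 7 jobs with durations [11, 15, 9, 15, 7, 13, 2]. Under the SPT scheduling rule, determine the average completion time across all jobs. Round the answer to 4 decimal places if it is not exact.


Sort jobs by processing time (SPT order): [2, 7, 9, 11, 13, 15, 15]
Compute completion times sequentially:
  Job 1: processing = 2, completes at 2
  Job 2: processing = 7, completes at 9
  Job 3: processing = 9, completes at 18
  Job 4: processing = 11, completes at 29
  Job 5: processing = 13, completes at 42
  Job 6: processing = 15, completes at 57
  Job 7: processing = 15, completes at 72
Sum of completion times = 229
Average completion time = 229/7 = 32.7143

32.7143


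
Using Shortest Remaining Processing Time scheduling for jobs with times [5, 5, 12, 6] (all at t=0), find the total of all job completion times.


Since all jobs arrive at t=0, SRPT equals SPT ordering.
SPT order: [5, 5, 6, 12]
Completion times:
  Job 1: p=5, C=5
  Job 2: p=5, C=10
  Job 3: p=6, C=16
  Job 4: p=12, C=28
Total completion time = 5 + 10 + 16 + 28 = 59

59


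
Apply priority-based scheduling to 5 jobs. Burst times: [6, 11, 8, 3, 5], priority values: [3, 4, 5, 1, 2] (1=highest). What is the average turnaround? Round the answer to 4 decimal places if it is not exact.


Sort by priority (ascending = highest first):
Order: [(1, 3), (2, 5), (3, 6), (4, 11), (5, 8)]
Completion times:
  Priority 1, burst=3, C=3
  Priority 2, burst=5, C=8
  Priority 3, burst=6, C=14
  Priority 4, burst=11, C=25
  Priority 5, burst=8, C=33
Average turnaround = 83/5 = 16.6

16.6


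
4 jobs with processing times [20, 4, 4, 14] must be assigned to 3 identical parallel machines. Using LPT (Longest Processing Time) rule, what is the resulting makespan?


Sort jobs in decreasing order (LPT): [20, 14, 4, 4]
Assign each job to the least loaded machine:
  Machine 1: jobs [20], load = 20
  Machine 2: jobs [14], load = 14
  Machine 3: jobs [4, 4], load = 8
Makespan = max load = 20

20


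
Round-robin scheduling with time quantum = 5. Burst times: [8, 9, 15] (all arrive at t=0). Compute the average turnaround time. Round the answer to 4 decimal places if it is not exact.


Time quantum = 5
Execution trace:
  J1 runs 5 units, time = 5
  J2 runs 5 units, time = 10
  J3 runs 5 units, time = 15
  J1 runs 3 units, time = 18
  J2 runs 4 units, time = 22
  J3 runs 5 units, time = 27
  J3 runs 5 units, time = 32
Finish times: [18, 22, 32]
Average turnaround = 72/3 = 24.0

24.0


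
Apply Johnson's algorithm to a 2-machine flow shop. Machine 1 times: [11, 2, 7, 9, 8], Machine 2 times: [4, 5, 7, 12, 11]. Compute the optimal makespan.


Apply Johnson's rule:
  Group 1 (a <= b): [(2, 2, 5), (3, 7, 7), (5, 8, 11), (4, 9, 12)]
  Group 2 (a > b): [(1, 11, 4)]
Optimal job order: [2, 3, 5, 4, 1]
Schedule:
  Job 2: M1 done at 2, M2 done at 7
  Job 3: M1 done at 9, M2 done at 16
  Job 5: M1 done at 17, M2 done at 28
  Job 4: M1 done at 26, M2 done at 40
  Job 1: M1 done at 37, M2 done at 44
Makespan = 44

44


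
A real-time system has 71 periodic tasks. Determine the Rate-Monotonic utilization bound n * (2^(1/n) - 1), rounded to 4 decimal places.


Compute 2^(1/71) = 1.0098104463
Subtract 1: 1.0098104463 - 1 = 0.0098104463
Multiply by n: 71 * 0.0098104463 = 0.6965416873
Round to 4 dp: 0.6965

0.6965


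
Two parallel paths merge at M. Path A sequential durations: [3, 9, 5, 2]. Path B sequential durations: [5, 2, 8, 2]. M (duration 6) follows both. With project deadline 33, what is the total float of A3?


Forward pass: ES(A3) = sum of predecessors on chain A = 12
EF = ES + duration = 12 + 5 = 17
Backward pass: LF(M) = deadline = 33; LS(M) = 33 - 6 = 27
LF(A3) = LS(M) - sum(successors on chain A) = 27 - 2 = 25
LS = LF - duration = 25 - 5 = 20
Total float = LS - ES = 20 - 12 = 8

8


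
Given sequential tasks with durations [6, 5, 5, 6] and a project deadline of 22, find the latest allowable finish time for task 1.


LF(activity 1) = deadline - sum of successor durations
Successors: activities 2 through 4 with durations [5, 5, 6]
Sum of successor durations = 16
LF = 22 - 16 = 6

6


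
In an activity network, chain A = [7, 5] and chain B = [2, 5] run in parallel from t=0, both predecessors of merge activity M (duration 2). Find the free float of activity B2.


ES(B2) = sum of predecessors on chain B = 2
EF(B2) = ES + duration = 2 + 5 = 7
Successor of B2 is M. ES(M) = max(sum(A), sum(B)) = max(12, 7) = 12
Free float = ES(successor) - EF(current) = 12 - 7 = 5

5


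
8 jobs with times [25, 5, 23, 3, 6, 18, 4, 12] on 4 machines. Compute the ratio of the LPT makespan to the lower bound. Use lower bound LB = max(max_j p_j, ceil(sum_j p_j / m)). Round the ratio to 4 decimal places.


LPT order: [25, 23, 18, 12, 6, 5, 4, 3]
Machine loads after assignment: [25, 23, 23, 25]
LPT makespan = 25
Lower bound = max(max_job, ceil(total/4)) = max(25, 24) = 25
Ratio = 25 / 25 = 1.0

1.0


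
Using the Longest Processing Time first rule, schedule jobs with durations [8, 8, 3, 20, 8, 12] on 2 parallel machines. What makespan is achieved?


Sort jobs in decreasing order (LPT): [20, 12, 8, 8, 8, 3]
Assign each job to the least loaded machine:
  Machine 1: jobs [20, 8, 3], load = 31
  Machine 2: jobs [12, 8, 8], load = 28
Makespan = max load = 31

31


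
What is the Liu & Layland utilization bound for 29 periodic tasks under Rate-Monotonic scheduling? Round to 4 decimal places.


Compute 2^(1/29) = 1.0241895602
Subtract 1: 1.0241895602 - 1 = 0.0241895602
Multiply by n: 29 * 0.0241895602 = 0.7014972458
Round to 4 dp: 0.7015

0.7015


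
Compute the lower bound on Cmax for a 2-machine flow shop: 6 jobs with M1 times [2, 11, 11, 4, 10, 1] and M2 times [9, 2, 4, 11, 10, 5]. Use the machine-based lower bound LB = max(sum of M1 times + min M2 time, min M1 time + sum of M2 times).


LB1 = sum(M1 times) + min(M2 times) = 39 + 2 = 41
LB2 = min(M1 times) + sum(M2 times) = 1 + 41 = 42
Lower bound = max(LB1, LB2) = max(41, 42) = 42

42


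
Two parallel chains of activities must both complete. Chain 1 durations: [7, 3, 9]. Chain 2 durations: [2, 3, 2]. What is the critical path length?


Path A total = 7 + 3 + 9 = 19
Path B total = 2 + 3 + 2 = 7
Critical path = longest path = max(19, 7) = 19

19


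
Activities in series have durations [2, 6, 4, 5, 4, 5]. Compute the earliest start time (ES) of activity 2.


Activity 2 starts after activities 1 through 1 complete.
Predecessor durations: [2]
ES = 2 = 2

2


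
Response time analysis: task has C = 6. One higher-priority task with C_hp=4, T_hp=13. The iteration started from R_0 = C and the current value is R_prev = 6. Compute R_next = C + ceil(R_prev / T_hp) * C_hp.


R_next = C + ceil(R_prev / T_hp) * C_hp
ceil(6 / 13) = ceil(0.4615) = 1
Interference = 1 * 4 = 4
R_next = 6 + 4 = 10

10


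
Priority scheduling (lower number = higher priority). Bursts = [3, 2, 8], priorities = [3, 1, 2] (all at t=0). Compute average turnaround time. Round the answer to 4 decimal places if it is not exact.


Sort by priority (ascending = highest first):
Order: [(1, 2), (2, 8), (3, 3)]
Completion times:
  Priority 1, burst=2, C=2
  Priority 2, burst=8, C=10
  Priority 3, burst=3, C=13
Average turnaround = 25/3 = 8.3333

8.3333


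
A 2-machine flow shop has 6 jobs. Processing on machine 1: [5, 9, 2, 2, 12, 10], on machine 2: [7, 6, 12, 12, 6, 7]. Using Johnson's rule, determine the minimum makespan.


Apply Johnson's rule:
  Group 1 (a <= b): [(3, 2, 12), (4, 2, 12), (1, 5, 7)]
  Group 2 (a > b): [(6, 10, 7), (2, 9, 6), (5, 12, 6)]
Optimal job order: [3, 4, 1, 6, 2, 5]
Schedule:
  Job 3: M1 done at 2, M2 done at 14
  Job 4: M1 done at 4, M2 done at 26
  Job 1: M1 done at 9, M2 done at 33
  Job 6: M1 done at 19, M2 done at 40
  Job 2: M1 done at 28, M2 done at 46
  Job 5: M1 done at 40, M2 done at 52
Makespan = 52

52


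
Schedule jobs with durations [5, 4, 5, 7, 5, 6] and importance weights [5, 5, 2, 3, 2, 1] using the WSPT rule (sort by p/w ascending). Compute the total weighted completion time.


Compute p/w ratios and sort ascending (WSPT): [(4, 5), (5, 5), (7, 3), (5, 2), (5, 2), (6, 1)]
Compute weighted completion times:
  Job (p=4,w=5): C=4, w*C=5*4=20
  Job (p=5,w=5): C=9, w*C=5*9=45
  Job (p=7,w=3): C=16, w*C=3*16=48
  Job (p=5,w=2): C=21, w*C=2*21=42
  Job (p=5,w=2): C=26, w*C=2*26=52
  Job (p=6,w=1): C=32, w*C=1*32=32
Total weighted completion time = 239

239


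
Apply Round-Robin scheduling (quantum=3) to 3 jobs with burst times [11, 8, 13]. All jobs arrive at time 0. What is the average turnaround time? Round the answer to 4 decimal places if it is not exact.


Time quantum = 3
Execution trace:
  J1 runs 3 units, time = 3
  J2 runs 3 units, time = 6
  J3 runs 3 units, time = 9
  J1 runs 3 units, time = 12
  J2 runs 3 units, time = 15
  J3 runs 3 units, time = 18
  J1 runs 3 units, time = 21
  J2 runs 2 units, time = 23
  J3 runs 3 units, time = 26
  J1 runs 2 units, time = 28
  J3 runs 3 units, time = 31
  J3 runs 1 units, time = 32
Finish times: [28, 23, 32]
Average turnaround = 83/3 = 27.6667

27.6667


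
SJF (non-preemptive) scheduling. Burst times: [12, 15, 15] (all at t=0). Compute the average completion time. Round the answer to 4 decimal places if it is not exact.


SJF order (ascending): [12, 15, 15]
Completion times:
  Job 1: burst=12, C=12
  Job 2: burst=15, C=27
  Job 3: burst=15, C=42
Average completion = 81/3 = 27.0

27.0


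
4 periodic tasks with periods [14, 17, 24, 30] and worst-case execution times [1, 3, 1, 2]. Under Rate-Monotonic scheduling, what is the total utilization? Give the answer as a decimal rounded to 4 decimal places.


Compute individual utilizations (exact fractions):
  Task 1: C/T = 1/14 (approx. 0.0714)
  Task 2: C/T = 3/17 (approx. 0.1765)
  Task 3: C/T = 1/24 (approx. 0.0417)
  Task 4: C/T = 2/30 = 1/15 (approx. 0.0667)
Total utilization U = 1/14 + 3/17 + 1/24 + 1/15 = 5087/14280
Rounded to 4 decimal places: U = 0.3562
RM (Liu & Layland) bound for 4 tasks = 0.756828; compare with U = 5087/14280 (approx. 0.356232)
U <= bound, so schedulable by RM sufficient condition.

0.3562


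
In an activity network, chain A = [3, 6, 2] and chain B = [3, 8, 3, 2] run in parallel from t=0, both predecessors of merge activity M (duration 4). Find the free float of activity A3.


ES(A3) = sum of predecessors on chain A = 9
EF(A3) = ES + duration = 9 + 2 = 11
Successor of A3 is M. ES(M) = max(sum(A), sum(B)) = max(11, 16) = 16
Free float = ES(successor) - EF(current) = 16 - 11 = 5

5


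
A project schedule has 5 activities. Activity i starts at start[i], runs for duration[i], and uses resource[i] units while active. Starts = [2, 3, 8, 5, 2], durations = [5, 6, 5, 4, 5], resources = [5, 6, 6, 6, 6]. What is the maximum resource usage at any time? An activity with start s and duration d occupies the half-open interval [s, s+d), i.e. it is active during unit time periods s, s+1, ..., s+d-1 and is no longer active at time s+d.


Each activity i is active on [start_i, start_i + duration_i).
Compute total resource usage per time slot:
  t=0: active resources = [], total = 0
  t=1: active resources = [], total = 0
  t=2: active resources = [5, 6], total = 11
  t=3: active resources = [5, 6, 6], total = 17
  t=4: active resources = [5, 6, 6], total = 17
  t=5: active resources = [5, 6, 6, 6], total = 23
  t=6: active resources = [5, 6, 6, 6], total = 23
  t=7: active resources = [6, 6], total = 12
  t=8: active resources = [6, 6, 6], total = 18
  t=9: active resources = [6], total = 6
  t=10: active resources = [6], total = 6
  t=11: active resources = [6], total = 6
  t=12: active resources = [6], total = 6
Peak resource demand = 23

23


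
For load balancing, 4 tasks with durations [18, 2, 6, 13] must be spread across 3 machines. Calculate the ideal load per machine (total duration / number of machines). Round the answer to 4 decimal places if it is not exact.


Total processing time = 18 + 2 + 6 + 13 = 39
Number of machines = 3
Ideal balanced load = 39 / 3 = 13.0

13.0


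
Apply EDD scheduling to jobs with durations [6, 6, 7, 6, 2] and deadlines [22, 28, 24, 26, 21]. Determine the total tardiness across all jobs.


Sort by due date (EDD order): [(2, 21), (6, 22), (7, 24), (6, 26), (6, 28)]
Compute completion times and tardiness:
  Job 1: p=2, d=21, C=2, tardiness=max(0,2-21)=0
  Job 2: p=6, d=22, C=8, tardiness=max(0,8-22)=0
  Job 3: p=7, d=24, C=15, tardiness=max(0,15-24)=0
  Job 4: p=6, d=26, C=21, tardiness=max(0,21-26)=0
  Job 5: p=6, d=28, C=27, tardiness=max(0,27-28)=0
Total tardiness = 0

0


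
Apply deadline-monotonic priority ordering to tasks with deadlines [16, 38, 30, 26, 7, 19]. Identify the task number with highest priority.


Sort tasks by relative deadline (ascending):
  Task 5: deadline = 7
  Task 1: deadline = 16
  Task 6: deadline = 19
  Task 4: deadline = 26
  Task 3: deadline = 30
  Task 2: deadline = 38
Priority order (highest first): [5, 1, 6, 4, 3, 2]
Highest priority task = 5

5


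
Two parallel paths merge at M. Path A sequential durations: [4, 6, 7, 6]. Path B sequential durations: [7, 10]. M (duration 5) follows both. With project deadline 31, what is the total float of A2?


Forward pass: ES(A2) = sum of predecessors on chain A = 4
EF = ES + duration = 4 + 6 = 10
Backward pass: LF(M) = deadline = 31; LS(M) = 31 - 5 = 26
LF(A2) = LS(M) - sum(successors on chain A) = 26 - 13 = 13
LS = LF - duration = 13 - 6 = 7
Total float = LS - ES = 7 - 4 = 3

3


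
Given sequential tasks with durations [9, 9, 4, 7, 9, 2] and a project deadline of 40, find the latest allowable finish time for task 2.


LF(activity 2) = deadline - sum of successor durations
Successors: activities 3 through 6 with durations [4, 7, 9, 2]
Sum of successor durations = 22
LF = 40 - 22 = 18

18


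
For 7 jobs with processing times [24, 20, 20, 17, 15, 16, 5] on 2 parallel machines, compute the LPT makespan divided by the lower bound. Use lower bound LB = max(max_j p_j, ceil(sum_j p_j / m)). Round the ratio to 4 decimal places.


LPT order: [24, 20, 20, 17, 16, 15, 5]
Machine loads after assignment: [61, 56]
LPT makespan = 61
Lower bound = max(max_job, ceil(total/2)) = max(24, 59) = 59
Ratio = 61 / 59 = 1.0339

1.0339


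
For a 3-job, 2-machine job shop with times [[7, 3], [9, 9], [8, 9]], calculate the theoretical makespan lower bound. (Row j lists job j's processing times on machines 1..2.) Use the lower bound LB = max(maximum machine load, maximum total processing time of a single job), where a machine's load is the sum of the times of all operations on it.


Machine loads:
  Machine 1: 7 + 9 + 8 = 24
  Machine 2: 3 + 9 + 9 = 21
Max machine load = 24
Job totals:
  Job 1: 10
  Job 2: 18
  Job 3: 17
Max job total = 18
Lower bound = max(24, 18) = 24

24


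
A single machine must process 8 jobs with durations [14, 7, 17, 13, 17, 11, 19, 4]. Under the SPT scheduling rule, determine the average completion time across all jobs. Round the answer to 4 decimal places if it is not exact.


Sort jobs by processing time (SPT order): [4, 7, 11, 13, 14, 17, 17, 19]
Compute completion times sequentially:
  Job 1: processing = 4, completes at 4
  Job 2: processing = 7, completes at 11
  Job 3: processing = 11, completes at 22
  Job 4: processing = 13, completes at 35
  Job 5: processing = 14, completes at 49
  Job 6: processing = 17, completes at 66
  Job 7: processing = 17, completes at 83
  Job 8: processing = 19, completes at 102
Sum of completion times = 372
Average completion time = 372/8 = 46.5

46.5


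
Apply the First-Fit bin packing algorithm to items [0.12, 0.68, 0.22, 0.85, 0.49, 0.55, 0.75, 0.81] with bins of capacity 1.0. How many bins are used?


Place items sequentially using First-Fit:
  Item 0.12 -> new Bin 1
  Item 0.68 -> Bin 1 (now 0.8)
  Item 0.22 -> new Bin 2
  Item 0.85 -> new Bin 3
  Item 0.49 -> Bin 2 (now 0.71)
  Item 0.55 -> new Bin 4
  Item 0.75 -> new Bin 5
  Item 0.81 -> new Bin 6
Total bins used = 6

6


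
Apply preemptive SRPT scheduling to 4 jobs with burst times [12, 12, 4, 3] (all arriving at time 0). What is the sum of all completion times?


Since all jobs arrive at t=0, SRPT equals SPT ordering.
SPT order: [3, 4, 12, 12]
Completion times:
  Job 1: p=3, C=3
  Job 2: p=4, C=7
  Job 3: p=12, C=19
  Job 4: p=12, C=31
Total completion time = 3 + 7 + 19 + 31 = 60

60


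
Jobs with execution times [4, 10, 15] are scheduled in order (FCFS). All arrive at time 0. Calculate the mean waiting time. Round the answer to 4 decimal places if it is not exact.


FCFS order (as given): [4, 10, 15]
Waiting times:
  Job 1: wait = 0
  Job 2: wait = 4
  Job 3: wait = 14
Sum of waiting times = 18
Average waiting time = 18/3 = 6.0

6.0


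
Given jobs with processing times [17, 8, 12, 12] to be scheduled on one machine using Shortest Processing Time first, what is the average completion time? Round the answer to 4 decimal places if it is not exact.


Sort jobs by processing time (SPT order): [8, 12, 12, 17]
Compute completion times sequentially:
  Job 1: processing = 8, completes at 8
  Job 2: processing = 12, completes at 20
  Job 3: processing = 12, completes at 32
  Job 4: processing = 17, completes at 49
Sum of completion times = 109
Average completion time = 109/4 = 27.25

27.25


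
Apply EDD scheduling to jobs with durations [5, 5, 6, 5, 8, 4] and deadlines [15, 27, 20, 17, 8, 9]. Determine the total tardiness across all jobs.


Sort by due date (EDD order): [(8, 8), (4, 9), (5, 15), (5, 17), (6, 20), (5, 27)]
Compute completion times and tardiness:
  Job 1: p=8, d=8, C=8, tardiness=max(0,8-8)=0
  Job 2: p=4, d=9, C=12, tardiness=max(0,12-9)=3
  Job 3: p=5, d=15, C=17, tardiness=max(0,17-15)=2
  Job 4: p=5, d=17, C=22, tardiness=max(0,22-17)=5
  Job 5: p=6, d=20, C=28, tardiness=max(0,28-20)=8
  Job 6: p=5, d=27, C=33, tardiness=max(0,33-27)=6
Total tardiness = 24

24


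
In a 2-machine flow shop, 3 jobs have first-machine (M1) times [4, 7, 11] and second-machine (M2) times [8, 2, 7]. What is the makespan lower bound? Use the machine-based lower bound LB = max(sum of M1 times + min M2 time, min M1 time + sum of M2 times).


LB1 = sum(M1 times) + min(M2 times) = 22 + 2 = 24
LB2 = min(M1 times) + sum(M2 times) = 4 + 17 = 21
Lower bound = max(LB1, LB2) = max(24, 21) = 24

24


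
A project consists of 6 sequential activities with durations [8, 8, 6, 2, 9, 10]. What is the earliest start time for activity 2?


Activity 2 starts after activities 1 through 1 complete.
Predecessor durations: [8]
ES = 8 = 8

8


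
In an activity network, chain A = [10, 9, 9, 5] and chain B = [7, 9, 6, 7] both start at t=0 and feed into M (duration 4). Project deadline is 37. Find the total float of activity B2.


Forward pass: ES(B2) = sum of predecessors on chain B = 7
EF = ES + duration = 7 + 9 = 16
Backward pass: LF(M) = deadline = 37; LS(M) = 37 - 4 = 33
LF(B2) = LS(M) - sum(successors on chain B) = 33 - 13 = 20
LS = LF - duration = 20 - 9 = 11
Total float = LS - ES = 11 - 7 = 4

4


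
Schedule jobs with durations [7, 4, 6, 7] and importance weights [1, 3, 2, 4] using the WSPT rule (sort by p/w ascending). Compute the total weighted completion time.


Compute p/w ratios and sort ascending (WSPT): [(4, 3), (7, 4), (6, 2), (7, 1)]
Compute weighted completion times:
  Job (p=4,w=3): C=4, w*C=3*4=12
  Job (p=7,w=4): C=11, w*C=4*11=44
  Job (p=6,w=2): C=17, w*C=2*17=34
  Job (p=7,w=1): C=24, w*C=1*24=24
Total weighted completion time = 114

114


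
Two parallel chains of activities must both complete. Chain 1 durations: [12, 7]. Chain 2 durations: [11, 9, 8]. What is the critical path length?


Path A total = 12 + 7 = 19
Path B total = 11 + 9 + 8 = 28
Critical path = longest path = max(19, 28) = 28

28


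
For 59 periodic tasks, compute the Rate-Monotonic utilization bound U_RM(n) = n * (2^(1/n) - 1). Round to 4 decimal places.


Compute 2^(1/59) = 1.0118175391
Subtract 1: 1.0118175391 - 1 = 0.0118175391
Multiply by n: 59 * 0.0118175391 = 0.6972348069
Round to 4 dp: 0.6972

0.6972


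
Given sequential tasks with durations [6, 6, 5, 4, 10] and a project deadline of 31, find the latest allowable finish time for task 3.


LF(activity 3) = deadline - sum of successor durations
Successors: activities 4 through 5 with durations [4, 10]
Sum of successor durations = 14
LF = 31 - 14 = 17

17


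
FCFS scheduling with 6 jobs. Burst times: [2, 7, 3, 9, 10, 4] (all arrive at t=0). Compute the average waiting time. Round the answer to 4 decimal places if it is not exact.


FCFS order (as given): [2, 7, 3, 9, 10, 4]
Waiting times:
  Job 1: wait = 0
  Job 2: wait = 2
  Job 3: wait = 9
  Job 4: wait = 12
  Job 5: wait = 21
  Job 6: wait = 31
Sum of waiting times = 75
Average waiting time = 75/6 = 12.5

12.5


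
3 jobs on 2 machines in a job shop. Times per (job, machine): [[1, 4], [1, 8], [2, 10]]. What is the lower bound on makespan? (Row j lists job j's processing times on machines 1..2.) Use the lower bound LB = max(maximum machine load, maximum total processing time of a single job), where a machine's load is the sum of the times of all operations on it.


Machine loads:
  Machine 1: 1 + 1 + 2 = 4
  Machine 2: 4 + 8 + 10 = 22
Max machine load = 22
Job totals:
  Job 1: 5
  Job 2: 9
  Job 3: 12
Max job total = 12
Lower bound = max(22, 12) = 22

22


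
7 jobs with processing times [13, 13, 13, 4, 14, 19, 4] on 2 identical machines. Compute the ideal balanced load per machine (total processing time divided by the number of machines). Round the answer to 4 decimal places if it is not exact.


Total processing time = 13 + 13 + 13 + 4 + 14 + 19 + 4 = 80
Number of machines = 2
Ideal balanced load = 80 / 2 = 40.0

40.0


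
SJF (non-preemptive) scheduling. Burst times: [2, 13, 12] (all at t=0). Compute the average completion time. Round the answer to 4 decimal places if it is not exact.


SJF order (ascending): [2, 12, 13]
Completion times:
  Job 1: burst=2, C=2
  Job 2: burst=12, C=14
  Job 3: burst=13, C=27
Average completion = 43/3 = 14.3333

14.3333


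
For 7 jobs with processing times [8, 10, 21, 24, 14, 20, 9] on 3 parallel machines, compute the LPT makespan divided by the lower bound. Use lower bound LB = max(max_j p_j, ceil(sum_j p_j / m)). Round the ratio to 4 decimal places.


LPT order: [24, 21, 20, 14, 10, 9, 8]
Machine loads after assignment: [33, 39, 34]
LPT makespan = 39
Lower bound = max(max_job, ceil(total/3)) = max(24, 36) = 36
Ratio = 39 / 36 = 1.0833

1.0833


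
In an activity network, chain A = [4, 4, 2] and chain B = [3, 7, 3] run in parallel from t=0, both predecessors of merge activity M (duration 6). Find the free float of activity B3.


ES(B3) = sum of predecessors on chain B = 10
EF(B3) = ES + duration = 10 + 3 = 13
Successor of B3 is M. ES(M) = max(sum(A), sum(B)) = max(10, 13) = 13
Free float = ES(successor) - EF(current) = 13 - 13 = 0

0


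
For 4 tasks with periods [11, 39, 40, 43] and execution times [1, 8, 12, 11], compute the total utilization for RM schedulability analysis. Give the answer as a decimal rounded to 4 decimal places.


Compute individual utilizations (exact fractions):
  Task 1: C/T = 1/11 (approx. 0.0909)
  Task 2: C/T = 8/39 (approx. 0.2051)
  Task 3: C/T = 12/40 = 3/10 (approx. 0.3)
  Task 4: C/T = 11/43 (approx. 0.2558)
Total utilization U = 1/11 + 8/39 + 3/10 + 11/43 = 157141/184470
Rounded to 4 decimal places: U = 0.8519
RM (Liu & Layland) bound for 4 tasks = 0.756828; compare with U = 157141/184470 (approx. 0.851851)
bound < U <= 1, so the RM sufficient condition is not met (inconclusive; an exact test such as response-time analysis is needed).

0.8519


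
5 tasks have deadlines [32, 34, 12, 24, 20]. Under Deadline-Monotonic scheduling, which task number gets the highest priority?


Sort tasks by relative deadline (ascending):
  Task 3: deadline = 12
  Task 5: deadline = 20
  Task 4: deadline = 24
  Task 1: deadline = 32
  Task 2: deadline = 34
Priority order (highest first): [3, 5, 4, 1, 2]
Highest priority task = 3

3


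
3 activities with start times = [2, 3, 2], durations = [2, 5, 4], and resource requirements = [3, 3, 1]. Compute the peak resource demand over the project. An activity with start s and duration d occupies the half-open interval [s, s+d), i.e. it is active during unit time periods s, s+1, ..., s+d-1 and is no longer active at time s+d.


Each activity i is active on [start_i, start_i + duration_i).
Compute total resource usage per time slot:
  t=0: active resources = [], total = 0
  t=1: active resources = [], total = 0
  t=2: active resources = [3, 1], total = 4
  t=3: active resources = [3, 3, 1], total = 7
  t=4: active resources = [3, 1], total = 4
  t=5: active resources = [3, 1], total = 4
  t=6: active resources = [3], total = 3
  t=7: active resources = [3], total = 3
Peak resource demand = 7

7


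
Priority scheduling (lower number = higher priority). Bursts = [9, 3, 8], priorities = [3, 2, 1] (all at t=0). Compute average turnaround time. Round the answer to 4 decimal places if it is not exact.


Sort by priority (ascending = highest first):
Order: [(1, 8), (2, 3), (3, 9)]
Completion times:
  Priority 1, burst=8, C=8
  Priority 2, burst=3, C=11
  Priority 3, burst=9, C=20
Average turnaround = 39/3 = 13.0

13.0


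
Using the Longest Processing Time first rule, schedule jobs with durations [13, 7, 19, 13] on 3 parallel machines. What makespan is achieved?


Sort jobs in decreasing order (LPT): [19, 13, 13, 7]
Assign each job to the least loaded machine:
  Machine 1: jobs [19], load = 19
  Machine 2: jobs [13, 7], load = 20
  Machine 3: jobs [13], load = 13
Makespan = max load = 20

20


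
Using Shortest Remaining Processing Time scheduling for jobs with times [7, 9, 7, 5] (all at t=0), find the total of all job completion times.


Since all jobs arrive at t=0, SRPT equals SPT ordering.
SPT order: [5, 7, 7, 9]
Completion times:
  Job 1: p=5, C=5
  Job 2: p=7, C=12
  Job 3: p=7, C=19
  Job 4: p=9, C=28
Total completion time = 5 + 12 + 19 + 28 = 64

64


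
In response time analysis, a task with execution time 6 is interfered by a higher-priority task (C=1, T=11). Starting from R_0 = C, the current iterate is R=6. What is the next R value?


R_next = C + ceil(R_prev / T_hp) * C_hp
ceil(6 / 11) = ceil(0.5455) = 1
Interference = 1 * 1 = 1
R_next = 6 + 1 = 7

7


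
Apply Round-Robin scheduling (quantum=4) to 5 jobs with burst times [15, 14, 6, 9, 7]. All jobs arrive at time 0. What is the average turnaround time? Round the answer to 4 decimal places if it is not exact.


Time quantum = 4
Execution trace:
  J1 runs 4 units, time = 4
  J2 runs 4 units, time = 8
  J3 runs 4 units, time = 12
  J4 runs 4 units, time = 16
  J5 runs 4 units, time = 20
  J1 runs 4 units, time = 24
  J2 runs 4 units, time = 28
  J3 runs 2 units, time = 30
  J4 runs 4 units, time = 34
  J5 runs 3 units, time = 37
  J1 runs 4 units, time = 41
  J2 runs 4 units, time = 45
  J4 runs 1 units, time = 46
  J1 runs 3 units, time = 49
  J2 runs 2 units, time = 51
Finish times: [49, 51, 30, 46, 37]
Average turnaround = 213/5 = 42.6

42.6


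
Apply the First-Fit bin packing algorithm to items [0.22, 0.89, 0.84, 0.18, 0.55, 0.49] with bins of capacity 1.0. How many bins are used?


Place items sequentially using First-Fit:
  Item 0.22 -> new Bin 1
  Item 0.89 -> new Bin 2
  Item 0.84 -> new Bin 3
  Item 0.18 -> Bin 1 (now 0.4)
  Item 0.55 -> Bin 1 (now 0.95)
  Item 0.49 -> new Bin 4
Total bins used = 4

4


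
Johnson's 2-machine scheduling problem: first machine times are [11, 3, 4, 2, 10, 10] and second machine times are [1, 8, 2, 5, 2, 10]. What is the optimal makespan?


Apply Johnson's rule:
  Group 1 (a <= b): [(4, 2, 5), (2, 3, 8), (6, 10, 10)]
  Group 2 (a > b): [(3, 4, 2), (5, 10, 2), (1, 11, 1)]
Optimal job order: [4, 2, 6, 3, 5, 1]
Schedule:
  Job 4: M1 done at 2, M2 done at 7
  Job 2: M1 done at 5, M2 done at 15
  Job 6: M1 done at 15, M2 done at 25
  Job 3: M1 done at 19, M2 done at 27
  Job 5: M1 done at 29, M2 done at 31
  Job 1: M1 done at 40, M2 done at 41
Makespan = 41

41


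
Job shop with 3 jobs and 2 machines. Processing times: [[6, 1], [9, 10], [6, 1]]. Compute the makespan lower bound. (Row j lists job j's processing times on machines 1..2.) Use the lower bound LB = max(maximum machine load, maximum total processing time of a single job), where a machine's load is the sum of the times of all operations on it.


Machine loads:
  Machine 1: 6 + 9 + 6 = 21
  Machine 2: 1 + 10 + 1 = 12
Max machine load = 21
Job totals:
  Job 1: 7
  Job 2: 19
  Job 3: 7
Max job total = 19
Lower bound = max(21, 19) = 21

21


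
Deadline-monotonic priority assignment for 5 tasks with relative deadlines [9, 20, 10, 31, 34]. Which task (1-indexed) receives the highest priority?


Sort tasks by relative deadline (ascending):
  Task 1: deadline = 9
  Task 3: deadline = 10
  Task 2: deadline = 20
  Task 4: deadline = 31
  Task 5: deadline = 34
Priority order (highest first): [1, 3, 2, 4, 5]
Highest priority task = 1

1


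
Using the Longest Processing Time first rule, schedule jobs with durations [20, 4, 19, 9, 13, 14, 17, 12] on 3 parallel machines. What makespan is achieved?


Sort jobs in decreasing order (LPT): [20, 19, 17, 14, 13, 12, 9, 4]
Assign each job to the least loaded machine:
  Machine 1: jobs [20, 12, 4], load = 36
  Machine 2: jobs [19, 13], load = 32
  Machine 3: jobs [17, 14, 9], load = 40
Makespan = max load = 40

40


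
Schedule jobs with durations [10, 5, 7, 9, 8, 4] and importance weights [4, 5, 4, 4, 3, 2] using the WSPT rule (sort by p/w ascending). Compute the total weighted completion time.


Compute p/w ratios and sort ascending (WSPT): [(5, 5), (7, 4), (4, 2), (9, 4), (10, 4), (8, 3)]
Compute weighted completion times:
  Job (p=5,w=5): C=5, w*C=5*5=25
  Job (p=7,w=4): C=12, w*C=4*12=48
  Job (p=4,w=2): C=16, w*C=2*16=32
  Job (p=9,w=4): C=25, w*C=4*25=100
  Job (p=10,w=4): C=35, w*C=4*35=140
  Job (p=8,w=3): C=43, w*C=3*43=129
Total weighted completion time = 474

474


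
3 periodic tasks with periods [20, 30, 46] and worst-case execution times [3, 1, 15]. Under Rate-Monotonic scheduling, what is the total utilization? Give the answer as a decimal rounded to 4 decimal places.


Compute individual utilizations (exact fractions):
  Task 1: C/T = 3/20 (approx. 0.15)
  Task 2: C/T = 1/30 (approx. 0.0333)
  Task 3: C/T = 15/46 (approx. 0.3261)
Total utilization U = 3/20 + 1/30 + 15/46 = 703/1380
Rounded to 4 decimal places: U = 0.5094
RM (Liu & Layland) bound for 3 tasks = 0.779763; compare with U = 703/1380 (approx. 0.509420)
U <= bound, so schedulable by RM sufficient condition.

0.5094


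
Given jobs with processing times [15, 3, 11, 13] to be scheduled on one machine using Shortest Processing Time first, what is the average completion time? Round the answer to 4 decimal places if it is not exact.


Sort jobs by processing time (SPT order): [3, 11, 13, 15]
Compute completion times sequentially:
  Job 1: processing = 3, completes at 3
  Job 2: processing = 11, completes at 14
  Job 3: processing = 13, completes at 27
  Job 4: processing = 15, completes at 42
Sum of completion times = 86
Average completion time = 86/4 = 21.5

21.5


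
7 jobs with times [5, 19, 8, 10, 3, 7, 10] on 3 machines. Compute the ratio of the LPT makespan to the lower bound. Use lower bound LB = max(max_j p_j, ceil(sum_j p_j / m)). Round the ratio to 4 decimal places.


LPT order: [19, 10, 10, 8, 7, 5, 3]
Machine loads after assignment: [19, 21, 22]
LPT makespan = 22
Lower bound = max(max_job, ceil(total/3)) = max(19, 21) = 21
Ratio = 22 / 21 = 1.0476

1.0476
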